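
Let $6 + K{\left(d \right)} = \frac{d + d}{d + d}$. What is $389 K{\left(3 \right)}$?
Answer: $-1945$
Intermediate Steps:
$K{\left(d \right)} = -5$ ($K{\left(d \right)} = -6 + \frac{d + d}{d + d} = -6 + \frac{2 d}{2 d} = -6 + 2 d \frac{1}{2 d} = -6 + 1 = -5$)
$389 K{\left(3 \right)} = 389 \left(-5\right) = -1945$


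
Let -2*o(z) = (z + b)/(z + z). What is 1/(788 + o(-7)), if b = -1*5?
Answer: 7/5513 ≈ 0.0012697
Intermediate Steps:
b = -5
o(z) = -(-5 + z)/(4*z) (o(z) = -(z - 5)/(2*(z + z)) = -(-5 + z)/(2*(2*z)) = -(-5 + z)*1/(2*z)/2 = -(-5 + z)/(4*z))
1/(788 + o(-7)) = 1/(788 + (¼)*(5 - 1*(-7))/(-7)) = 1/(788 + (¼)*(-⅐)*(5 + 7)) = 1/(788 + (¼)*(-⅐)*12) = 1/(788 - 3/7) = 1/(5513/7) = 7/5513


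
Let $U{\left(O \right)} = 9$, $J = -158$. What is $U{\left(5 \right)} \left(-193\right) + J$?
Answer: $-1895$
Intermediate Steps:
$U{\left(5 \right)} \left(-193\right) + J = 9 \left(-193\right) - 158 = -1737 - 158 = -1895$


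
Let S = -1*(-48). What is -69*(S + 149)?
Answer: -13593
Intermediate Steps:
S = 48
-69*(S + 149) = -69*(48 + 149) = -69*197 = -13593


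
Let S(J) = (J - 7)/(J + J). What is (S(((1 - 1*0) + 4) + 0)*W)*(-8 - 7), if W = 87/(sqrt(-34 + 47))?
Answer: 261*sqrt(13)/13 ≈ 72.388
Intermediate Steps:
S(J) = (-7 + J)/(2*J) (S(J) = (-7 + J)/((2*J)) = (-7 + J)*(1/(2*J)) = (-7 + J)/(2*J))
W = 87*sqrt(13)/13 (W = 87/(sqrt(13)) = 87*(sqrt(13)/13) = 87*sqrt(13)/13 ≈ 24.129)
(S(((1 - 1*0) + 4) + 0)*W)*(-8 - 7) = (((-7 + (((1 - 1*0) + 4) + 0))/(2*(((1 - 1*0) + 4) + 0)))*(87*sqrt(13)/13))*(-8 - 7) = (((-7 + (((1 + 0) + 4) + 0))/(2*(((1 + 0) + 4) + 0)))*(87*sqrt(13)/13))*(-15) = (((-7 + ((1 + 4) + 0))/(2*((1 + 4) + 0)))*(87*sqrt(13)/13))*(-15) = (((-7 + (5 + 0))/(2*(5 + 0)))*(87*sqrt(13)/13))*(-15) = (((1/2)*(-7 + 5)/5)*(87*sqrt(13)/13))*(-15) = (((1/2)*(1/5)*(-2))*(87*sqrt(13)/13))*(-15) = -87*sqrt(13)/65*(-15) = 261*sqrt(13)/13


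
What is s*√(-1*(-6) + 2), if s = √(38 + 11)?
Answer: 14*√2 ≈ 19.799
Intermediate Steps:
s = 7 (s = √49 = 7)
s*√(-1*(-6) + 2) = 7*√(-1*(-6) + 2) = 7*√(6 + 2) = 7*√8 = 7*(2*√2) = 14*√2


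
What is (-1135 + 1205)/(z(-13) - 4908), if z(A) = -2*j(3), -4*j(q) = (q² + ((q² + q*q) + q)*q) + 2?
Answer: -70/4871 ≈ -0.014371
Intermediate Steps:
j(q) = -½ - q²/4 - q*(q + 2*q²)/4 (j(q) = -((q² + ((q² + q*q) + q)*q) + 2)/4 = -((q² + ((q² + q²) + q)*q) + 2)/4 = -((q² + (2*q² + q)*q) + 2)/4 = -((q² + (q + 2*q²)*q) + 2)/4 = -((q² + q*(q + 2*q²)) + 2)/4 = -(2 + q² + q*(q + 2*q²))/4 = -½ - q²/4 - q*(q + 2*q²)/4)
z(A) = 37 (z(A) = -2*(-½ - ½*3² - ½*3³) = -2*(-½ - ½*9 - ½*27) = -2*(-½ - 9/2 - 27/2) = -2*(-37/2) = 37)
(-1135 + 1205)/(z(-13) - 4908) = (-1135 + 1205)/(37 - 4908) = 70/(-4871) = 70*(-1/4871) = -70/4871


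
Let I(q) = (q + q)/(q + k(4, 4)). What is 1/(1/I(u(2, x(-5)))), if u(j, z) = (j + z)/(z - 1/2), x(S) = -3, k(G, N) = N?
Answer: 2/15 ≈ 0.13333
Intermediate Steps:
u(j, z) = (j + z)/(-½ + z) (u(j, z) = (j + z)/(z - 1*½) = (j + z)/(z - ½) = (j + z)/(-½ + z))
I(q) = 2*q/(4 + q) (I(q) = (q + q)/(q + 4) = (2*q)/(4 + q) = 2*q/(4 + q))
1/(1/I(u(2, x(-5)))) = 1/(1/(2*(2*(2 - 3)/(-1 + 2*(-3)))/(4 + 2*(2 - 3)/(-1 + 2*(-3))))) = 1/(1/(2*(2*(-1)/(-1 - 6))/(4 + 2*(-1)/(-1 - 6)))) = 1/(1/(2*(2*(-1)/(-7))/(4 + 2*(-1)/(-7)))) = 1/(1/(2*(2*(-⅐)*(-1))/(4 + 2*(-⅐)*(-1)))) = 1/(1/(2*(2/7)/(4 + 2/7))) = 1/(1/(2*(2/7)/(30/7))) = 1/(1/(2*(2/7)*(7/30))) = 1/(1/(2/15)) = 1/(15/2) = 2/15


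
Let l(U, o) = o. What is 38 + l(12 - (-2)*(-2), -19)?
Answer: 19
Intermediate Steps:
38 + l(12 - (-2)*(-2), -19) = 38 - 19 = 19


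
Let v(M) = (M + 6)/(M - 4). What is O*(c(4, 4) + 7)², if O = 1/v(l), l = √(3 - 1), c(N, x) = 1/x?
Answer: -10933/272 + 4205*√2/272 ≈ -18.332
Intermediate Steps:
l = √2 ≈ 1.4142
v(M) = (6 + M)/(-4 + M)
O = (-4 + √2)/(6 + √2) (O = 1/((6 + √2)/(-4 + √2)) = (-4 + √2)/(6 + √2) ≈ -0.34876)
O*(c(4, 4) + 7)² = (-13/17 + 5*√2/17)*(1/4 + 7)² = (-13/17 + 5*√2/17)*(¼ + 7)² = (-13/17 + 5*√2/17)*(29/4)² = (-13/17 + 5*√2/17)*(841/16) = -10933/272 + 4205*√2/272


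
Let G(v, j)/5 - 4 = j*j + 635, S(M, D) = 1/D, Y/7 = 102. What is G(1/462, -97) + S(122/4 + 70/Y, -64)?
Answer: 3215359/64 ≈ 50240.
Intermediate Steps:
Y = 714 (Y = 7*102 = 714)
G(v, j) = 3195 + 5*j**2 (G(v, j) = 20 + 5*(j*j + 635) = 20 + 5*(j**2 + 635) = 20 + 5*(635 + j**2) = 20 + (3175 + 5*j**2) = 3195 + 5*j**2)
G(1/462, -97) + S(122/4 + 70/Y, -64) = (3195 + 5*(-97)**2) + 1/(-64) = (3195 + 5*9409) - 1/64 = (3195 + 47045) - 1/64 = 50240 - 1/64 = 3215359/64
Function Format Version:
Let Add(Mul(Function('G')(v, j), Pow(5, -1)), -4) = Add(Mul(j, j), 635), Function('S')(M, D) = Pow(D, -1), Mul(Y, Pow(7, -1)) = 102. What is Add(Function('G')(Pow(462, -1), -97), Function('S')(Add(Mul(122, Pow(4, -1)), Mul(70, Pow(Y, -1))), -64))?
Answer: Rational(3215359, 64) ≈ 50240.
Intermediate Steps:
Y = 714 (Y = Mul(7, 102) = 714)
Function('G')(v, j) = Add(3195, Mul(5, Pow(j, 2))) (Function('G')(v, j) = Add(20, Mul(5, Add(Mul(j, j), 635))) = Add(20, Mul(5, Add(Pow(j, 2), 635))) = Add(20, Mul(5, Add(635, Pow(j, 2)))) = Add(20, Add(3175, Mul(5, Pow(j, 2)))) = Add(3195, Mul(5, Pow(j, 2))))
Add(Function('G')(Pow(462, -1), -97), Function('S')(Add(Mul(122, Pow(4, -1)), Mul(70, Pow(Y, -1))), -64)) = Add(Add(3195, Mul(5, Pow(-97, 2))), Pow(-64, -1)) = Add(Add(3195, Mul(5, 9409)), Rational(-1, 64)) = Add(Add(3195, 47045), Rational(-1, 64)) = Add(50240, Rational(-1, 64)) = Rational(3215359, 64)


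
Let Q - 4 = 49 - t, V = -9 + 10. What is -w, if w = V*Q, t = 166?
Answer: 113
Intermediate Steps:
V = 1
Q = -113 (Q = 4 + (49 - 1*166) = 4 + (49 - 166) = 4 - 117 = -113)
w = -113 (w = 1*(-113) = -113)
-w = -1*(-113) = 113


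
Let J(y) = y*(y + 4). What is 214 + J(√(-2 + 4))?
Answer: 216 + 4*√2 ≈ 221.66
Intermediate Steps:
J(y) = y*(4 + y)
214 + J(√(-2 + 4)) = 214 + √(-2 + 4)*(4 + √(-2 + 4)) = 214 + √2*(4 + √2)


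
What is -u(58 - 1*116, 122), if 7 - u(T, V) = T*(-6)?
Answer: 341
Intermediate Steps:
u(T, V) = 7 + 6*T (u(T, V) = 7 - T*(-6) = 7 - (-6)*T = 7 + 6*T)
-u(58 - 1*116, 122) = -(7 + 6*(58 - 1*116)) = -(7 + 6*(58 - 116)) = -(7 + 6*(-58)) = -(7 - 348) = -1*(-341) = 341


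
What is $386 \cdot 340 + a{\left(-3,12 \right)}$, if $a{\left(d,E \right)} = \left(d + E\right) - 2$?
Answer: $131247$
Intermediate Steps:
$a{\left(d,E \right)} = -2 + E + d$ ($a{\left(d,E \right)} = \left(E + d\right) - 2 = -2 + E + d$)
$386 \cdot 340 + a{\left(-3,12 \right)} = 386 \cdot 340 - -7 = 131240 + 7 = 131247$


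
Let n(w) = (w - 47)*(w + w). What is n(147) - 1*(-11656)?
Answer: 41056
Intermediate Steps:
n(w) = 2*w*(-47 + w) (n(w) = (-47 + w)*(2*w) = 2*w*(-47 + w))
n(147) - 1*(-11656) = 2*147*(-47 + 147) - 1*(-11656) = 2*147*100 + 11656 = 29400 + 11656 = 41056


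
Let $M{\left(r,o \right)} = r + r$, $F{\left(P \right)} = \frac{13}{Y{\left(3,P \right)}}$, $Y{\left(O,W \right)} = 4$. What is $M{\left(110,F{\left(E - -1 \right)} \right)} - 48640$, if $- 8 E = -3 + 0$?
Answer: $-48420$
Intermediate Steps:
$E = \frac{3}{8}$ ($E = - \frac{-3 + 0}{8} = \left(- \frac{1}{8}\right) \left(-3\right) = \frac{3}{8} \approx 0.375$)
$F{\left(P \right)} = \frac{13}{4}$
$M{\left(r,o \right)} = 2 r$
$M{\left(110,F{\left(E - -1 \right)} \right)} - 48640 = 2 \cdot 110 - 48640 = 220 - 48640 = -48420$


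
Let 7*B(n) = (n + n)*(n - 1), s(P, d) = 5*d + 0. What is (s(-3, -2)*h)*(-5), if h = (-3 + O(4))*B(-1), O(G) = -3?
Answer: -1200/7 ≈ -171.43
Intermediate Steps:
s(P, d) = 5*d
B(n) = 2*n*(-1 + n)/7 (B(n) = ((n + n)*(n - 1))/7 = ((2*n)*(-1 + n))/7 = (2*n*(-1 + n))/7 = 2*n*(-1 + n)/7)
h = -24/7 (h = (-3 - 3)*((2/7)*(-1)*(-1 - 1)) = -12*(-1)*(-2)/7 = -6*4/7 = -24/7 ≈ -3.4286)
(s(-3, -2)*h)*(-5) = ((5*(-2))*(-24/7))*(-5) = -10*(-24/7)*(-5) = (240/7)*(-5) = -1200/7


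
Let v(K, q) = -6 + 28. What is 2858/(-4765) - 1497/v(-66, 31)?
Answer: -7196081/104830 ≈ -68.645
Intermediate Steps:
v(K, q) = 22
2858/(-4765) - 1497/v(-66, 31) = 2858/(-4765) - 1497/22 = 2858*(-1/4765) - 1497*1/22 = -2858/4765 - 1497/22 = -7196081/104830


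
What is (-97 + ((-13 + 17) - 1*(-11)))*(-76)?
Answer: 6232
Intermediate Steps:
(-97 + ((-13 + 17) - 1*(-11)))*(-76) = (-97 + (4 + 11))*(-76) = (-97 + 15)*(-76) = -82*(-76) = 6232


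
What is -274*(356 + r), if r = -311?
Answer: -12330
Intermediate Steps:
-274*(356 + r) = -274*(356 - 311) = -274*45 = -12330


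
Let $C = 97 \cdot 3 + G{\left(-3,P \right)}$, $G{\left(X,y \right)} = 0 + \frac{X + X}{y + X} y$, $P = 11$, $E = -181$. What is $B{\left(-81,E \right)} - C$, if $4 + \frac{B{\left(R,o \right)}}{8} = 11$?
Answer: $- \frac{907}{4} \approx -226.75$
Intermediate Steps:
$B{\left(R,o \right)} = 56$ ($B{\left(R,o \right)} = -32 + 8 \cdot 11 = -32 + 88 = 56$)
$G{\left(X,y \right)} = \frac{2 X y}{X + y}$ ($G{\left(X,y \right)} = 0 + \frac{2 X}{X + y} y = 0 + \frac{2 X y}{X + y} = \frac{2 X y}{X + y}$)
$C = \frac{1131}{4}$ ($C = 97 \cdot 3 + 2 \left(-3\right) 11 \frac{1}{-3 + 11} = 291 + 2 \left(-3\right) 11 \cdot \frac{1}{8} = 291 - \frac{33}{4} = \frac{1131}{4} \approx 282.75$)
$B{\left(-81,E \right)} - C = 56 - \frac{1131}{4} = - \frac{907}{4}$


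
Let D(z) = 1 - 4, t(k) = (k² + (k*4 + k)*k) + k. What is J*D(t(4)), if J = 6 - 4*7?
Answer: 66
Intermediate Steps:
t(k) = k + 6*k² (t(k) = (k² + (4*k + k)*k) + k = (k² + (5*k)*k) + k = (k² + 5*k²) + k = 6*k² + k = k + 6*k²)
D(z) = -3
J = -22 (J = 6 - 28 = -22)
J*D(t(4)) = -22*(-3) = 66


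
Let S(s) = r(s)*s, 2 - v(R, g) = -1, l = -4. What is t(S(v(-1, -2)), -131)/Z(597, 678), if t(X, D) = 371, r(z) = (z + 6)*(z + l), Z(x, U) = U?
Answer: 371/678 ≈ 0.54720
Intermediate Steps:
r(z) = (-4 + z)*(6 + z) (r(z) = (z + 6)*(z - 4) = (6 + z)*(-4 + z) = (-4 + z)*(6 + z))
v(R, g) = 3 (v(R, g) = 2 - 1*(-1) = 2 + 1 = 3)
S(s) = s*(-24 + s² + 2*s) (S(s) = (-24 + s² + 2*s)*s = s*(-24 + s² + 2*s))
t(S(v(-1, -2)), -131)/Z(597, 678) = 371/678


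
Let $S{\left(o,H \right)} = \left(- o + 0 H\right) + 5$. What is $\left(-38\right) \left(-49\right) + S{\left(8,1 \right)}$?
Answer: $1859$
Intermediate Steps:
$S{\left(o,H \right)} = 5 - o$ ($S{\left(o,H \right)} = \left(- o + 0\right) + 5 = - o + 5 = 5 - o$)
$\left(-38\right) \left(-49\right) + S{\left(8,1 \right)} = \left(-38\right) \left(-49\right) + \left(5 - 8\right) = 1862 + \left(5 - 8\right) = 1862 - 3 = 1859$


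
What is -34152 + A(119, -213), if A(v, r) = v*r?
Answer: -59499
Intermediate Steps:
A(v, r) = r*v
-34152 + A(119, -213) = -34152 - 213*119 = -34152 - 25347 = -59499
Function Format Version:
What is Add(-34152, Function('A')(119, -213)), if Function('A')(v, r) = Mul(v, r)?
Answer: -59499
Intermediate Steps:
Function('A')(v, r) = Mul(r, v)
Add(-34152, Function('A')(119, -213)) = Add(-34152, Mul(-213, 119)) = Add(-34152, -25347) = -59499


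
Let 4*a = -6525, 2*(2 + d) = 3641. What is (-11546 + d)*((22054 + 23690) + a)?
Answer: -3432854205/8 ≈ -4.2911e+8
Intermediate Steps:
d = 3637/2 (d = -2 + (½)*3641 = -2 + 3641/2 = 3637/2 ≈ 1818.5)
a = -6525/4 (a = (¼)*(-6525) = -6525/4 ≈ -1631.3)
(-11546 + d)*((22054 + 23690) + a) = (-11546 + 3637/2)*((22054 + 23690) - 6525/4) = -19455*(45744 - 6525/4)/2 = -19455/2*176451/4 = -3432854205/8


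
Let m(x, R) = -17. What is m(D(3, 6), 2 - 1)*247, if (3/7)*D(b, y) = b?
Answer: -4199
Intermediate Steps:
D(b, y) = 7*b/3
m(D(3, 6), 2 - 1)*247 = -17*247 = -4199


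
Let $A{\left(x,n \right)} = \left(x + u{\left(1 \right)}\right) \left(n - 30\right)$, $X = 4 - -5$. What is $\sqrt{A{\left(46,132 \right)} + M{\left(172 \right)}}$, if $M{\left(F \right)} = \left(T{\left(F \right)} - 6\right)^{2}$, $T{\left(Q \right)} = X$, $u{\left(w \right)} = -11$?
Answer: $\sqrt{3579} \approx 59.825$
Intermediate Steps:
$X = 9$ ($X = 4 + 5 = 9$)
$T{\left(Q \right)} = 9$
$M{\left(F \right)} = 9$ ($M{\left(F \right)} = \left(9 - 6\right)^{2} = 3^{2} = 9$)
$A{\left(x,n \right)} = \left(-30 + n\right) \left(-11 + x\right)$ ($A{\left(x,n \right)} = \left(x - 11\right) \left(n - 30\right) = \left(-11 + x\right) \left(-30 + n\right) = \left(-30 + n\right) \left(-11 + x\right)$)
$\sqrt{A{\left(46,132 \right)} + M{\left(172 \right)}} = \sqrt{\left(330 - 1380 - 1452 + 132 \cdot 46\right) + 9} = \sqrt{\left(330 - 1380 - 1452 + 6072\right) + 9} = \sqrt{3570 + 9} = \sqrt{3579}$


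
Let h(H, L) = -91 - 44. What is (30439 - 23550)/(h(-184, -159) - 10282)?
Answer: -6889/10417 ≈ -0.66132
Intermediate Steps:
h(H, L) = -135
(30439 - 23550)/(h(-184, -159) - 10282) = (30439 - 23550)/(-135 - 10282) = 6889/(-10417) = 6889*(-1/10417) = -6889/10417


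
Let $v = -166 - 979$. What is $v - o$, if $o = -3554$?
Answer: $2409$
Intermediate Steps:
$v = -1145$ ($v = -166 - 979 = -1145$)
$v - o = -1145 - -3554 = -1145 + 3554 = 2409$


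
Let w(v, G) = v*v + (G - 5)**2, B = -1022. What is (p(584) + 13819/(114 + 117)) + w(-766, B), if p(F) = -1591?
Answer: 378829333/231 ≈ 1.6400e+6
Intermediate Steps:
w(v, G) = v**2 + (-5 + G)**2
(p(584) + 13819/(114 + 117)) + w(-766, B) = (-1591 + 13819/(114 + 117)) + ((-766)**2 + (-5 - 1022)**2) = (-1591 + 13819/231) + (586756 + (-1027)**2) = (-1591 + 13819*(1/231)) + (586756 + 1054729) = (-1591 + 13819/231) + 1641485 = -353702/231 + 1641485 = 378829333/231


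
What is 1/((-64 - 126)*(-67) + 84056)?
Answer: 1/96786 ≈ 1.0332e-5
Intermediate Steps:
1/((-64 - 126)*(-67) + 84056) = 1/(-190*(-67) + 84056) = 1/(12730 + 84056) = 1/96786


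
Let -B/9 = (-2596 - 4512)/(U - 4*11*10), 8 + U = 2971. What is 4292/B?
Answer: 902393/5331 ≈ 169.27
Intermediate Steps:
U = 2963 (U = -8 + 2971 = 2963)
B = 21324/841 (B = -9*(-2596 - 4512)/(2963 - 4*11*10) = -(-63972)/(2963 - 44*10) = -(-63972)/(2963 - 440) = -(-63972)/2523 = -9*(-7108/2523) = 21324/841 ≈ 25.356)
4292/B = 4292/(21324/841) = 4292*(841/21324) = 902393/5331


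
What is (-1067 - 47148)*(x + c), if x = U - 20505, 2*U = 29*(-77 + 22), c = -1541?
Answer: 2202798705/2 ≈ 1.1014e+9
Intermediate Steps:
U = -1595/2 (U = (29*(-77 + 22))/2 = (29*(-55))/2 = (1/2)*(-1595) = -1595/2 ≈ -797.50)
x = -42605/2 (x = -1595/2 - 20505 = -42605/2 ≈ -21303.)
(-1067 - 47148)*(x + c) = (-1067 - 47148)*(-42605/2 - 1541) = -48215*(-45687/2) = 2202798705/2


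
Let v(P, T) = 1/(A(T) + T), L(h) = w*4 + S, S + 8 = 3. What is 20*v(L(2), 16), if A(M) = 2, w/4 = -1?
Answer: 10/9 ≈ 1.1111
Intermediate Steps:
w = -4 (w = 4*(-1) = -4)
S = -5 (S = -8 + 3 = -5)
L(h) = -21 (L(h) = -4*4 - 5 = -16 - 5 = -21)
v(P, T) = 1/(2 + T)
20*v(L(2), 16) = 20/(2 + 16) = 20/18 = 20*(1/18) = 10/9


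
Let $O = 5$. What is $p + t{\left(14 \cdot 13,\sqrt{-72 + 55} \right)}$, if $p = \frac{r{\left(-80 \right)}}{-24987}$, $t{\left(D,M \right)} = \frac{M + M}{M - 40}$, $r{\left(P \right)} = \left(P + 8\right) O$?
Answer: $\frac{477226}{13467993} - \frac{80 i \sqrt{17}}{1617} \approx 0.035434 - 0.20399 i$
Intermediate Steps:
$r{\left(P \right)} = 40 + 5 P$ ($r{\left(P \right)} = \left(P + 8\right) 5 = \left(8 + P\right) 5 = 40 + 5 P$)
$t{\left(D,M \right)} = \frac{2 M}{-40 + M}$
$p = \frac{120}{8329}$ ($p = \frac{40 + 5 \left(-80\right)}{-24987} = \left(40 - 400\right) \left(- \frac{1}{24987}\right) = \left(-360\right) \left(- \frac{1}{24987}\right) = \frac{120}{8329} \approx 0.014407$)
$p + t{\left(14 \cdot 13,\sqrt{-72 + 55} \right)} = \frac{120}{8329} + \frac{2 \sqrt{-72 + 55}}{-40 + \sqrt{-72 + 55}} = \frac{120}{8329} + \frac{2 \sqrt{-17}}{-40 + \sqrt{-17}} = \frac{120}{8329} + \frac{2 i \sqrt{17}}{-40 + i \sqrt{17}}$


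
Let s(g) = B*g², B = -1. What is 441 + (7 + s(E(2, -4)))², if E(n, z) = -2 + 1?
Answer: 477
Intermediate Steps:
E(n, z) = -1
s(g) = -g²
441 + (7 + s(E(2, -4)))² = 441 + (7 - 1*(-1)²)² = 441 + (7 - 1*1)² = 441 + (7 - 1)² = 441 + 6² = 441 + 36 = 477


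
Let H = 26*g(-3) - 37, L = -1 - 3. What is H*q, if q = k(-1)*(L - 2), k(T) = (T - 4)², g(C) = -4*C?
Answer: -41250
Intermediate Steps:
k(T) = (-4 + T)²
L = -4
H = 275 (H = 26*(-4*(-3)) - 37 = 26*12 - 37 = 312 - 37 = 275)
q = -150 (q = (-4 - 1)²*(-4 - 2) = (-5)²*(-6) = 25*(-6) = -150)
H*q = 275*(-150) = -41250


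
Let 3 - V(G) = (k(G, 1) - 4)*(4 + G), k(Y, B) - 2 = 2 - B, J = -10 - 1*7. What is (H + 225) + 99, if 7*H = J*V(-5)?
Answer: 2234/7 ≈ 319.14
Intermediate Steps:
J = -17 (J = -10 - 7 = -17)
k(Y, B) = 4 - B (k(Y, B) = 2 + (2 - B) = 4 - B)
V(G) = 7 + G (V(G) = 3 - ((4 - 1*1) - 4)*(4 + G) = 3 - ((4 - 1) - 4)*(4 + G) = 3 - (3 - 4)*(4 + G) = 3 - (-1)*(4 + G) = 3 - (-4 - G) = 3 + (4 + G) = 7 + G)
H = -34/7 (H = (-17*(7 - 5))/7 = (-17*2)/7 = (⅐)*(-34) = -34/7 ≈ -4.8571)
(H + 225) + 99 = (-34/7 + 225) + 99 = 1541/7 + 99 = 2234/7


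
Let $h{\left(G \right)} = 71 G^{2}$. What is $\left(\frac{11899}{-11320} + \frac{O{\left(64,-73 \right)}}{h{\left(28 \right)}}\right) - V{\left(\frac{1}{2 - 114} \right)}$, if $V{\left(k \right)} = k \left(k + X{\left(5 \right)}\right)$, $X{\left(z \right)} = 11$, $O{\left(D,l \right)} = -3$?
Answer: $- \frac{171583911}{180033280} \approx -0.95307$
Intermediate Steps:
$V{\left(k \right)} = k \left(11 + k\right)$ ($V{\left(k \right)} = k \left(k + 11\right) = k \left(11 + k\right)$)
$\left(\frac{11899}{-11320} + \frac{O{\left(64,-73 \right)}}{h{\left(28 \right)}}\right) - V{\left(\frac{1}{2 - 114} \right)} = \left(\frac{11899}{-11320} - \frac{3}{71 \cdot 28^{2}}\right) - \frac{11 + \frac{1}{2 - 114}}{2 - 114} = \left(11899 \left(- \frac{1}{11320}\right) - \frac{3}{71 \cdot 784}\right) - \frac{11 + \frac{1}{-112}}{-112} = \left(- \frac{11899}{11320} - \frac{3}{55664}\right) - - \frac{11 - \frac{1}{112}}{112} = \left(- \frac{11899}{11320} - \frac{3}{55664}\right) - \left(- \frac{1}{112}\right) \frac{1231}{112} = \left(- \frac{11899}{11320} - \frac{3}{55664}\right) - - \frac{1231}{12544} = - \frac{82797487}{78764560} + \frac{1231}{12544} = - \frac{171583911}{180033280}$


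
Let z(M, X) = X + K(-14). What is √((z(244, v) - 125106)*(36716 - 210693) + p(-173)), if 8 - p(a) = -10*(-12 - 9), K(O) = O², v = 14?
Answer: √21729031190 ≈ 1.4741e+5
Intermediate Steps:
p(a) = -202 (p(a) = 8 - (-10)*(-12 - 9) = 8 - (-10)*(-21) = 8 - 1*210 = 8 - 210 = -202)
z(M, X) = 196 + X (z(M, X) = X + (-14)² = X + 196 = 196 + X)
√((z(244, v) - 125106)*(36716 - 210693) + p(-173)) = √(((196 + 14) - 125106)*(36716 - 210693) - 202) = √((210 - 125106)*(-173977) - 202) = √(-124896*(-173977) - 202) = √(21729031392 - 202) = √21729031190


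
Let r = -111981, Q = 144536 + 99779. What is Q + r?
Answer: 132334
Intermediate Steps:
Q = 244315
Q + r = 244315 - 111981 = 132334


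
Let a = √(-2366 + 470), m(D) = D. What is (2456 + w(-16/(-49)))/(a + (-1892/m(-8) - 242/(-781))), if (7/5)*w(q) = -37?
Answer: 27069667746/2727680837 - 228619432*I*√474/2727680837 ≈ 9.9241 - 1.8248*I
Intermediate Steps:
w(q) = -185/7 (w(q) = (5/7)*(-37) = -185/7)
a = 2*I*√474 (a = √(-1896) = 2*I*√474 ≈ 43.543*I)
(2456 + w(-16/(-49)))/(a + (-1892/m(-8) - 242/(-781))) = (2456 - 185/7)/(2*I*√474 + (-1892/(-8) - 242/(-781))) = 17007/(7*(2*I*√474 + (-1892*(-⅛) - 242*(-1/781)))) = 17007/(7*(2*I*√474 + (473/2 + 22/71))) = 17007/(7*(2*I*√474 + 33627/142)) = 17007/(7*(33627/142 + 2*I*√474))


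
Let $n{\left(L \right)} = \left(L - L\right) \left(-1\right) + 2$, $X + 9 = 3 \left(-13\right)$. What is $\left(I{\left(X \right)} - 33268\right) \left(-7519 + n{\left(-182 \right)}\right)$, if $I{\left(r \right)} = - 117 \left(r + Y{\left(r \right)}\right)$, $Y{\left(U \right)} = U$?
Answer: $165644612$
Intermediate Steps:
$X = -48$ ($X = -9 + 3 \left(-13\right) = -9 - 39 = -48$)
$n{\left(L \right)} = 2$ ($n{\left(L \right)} = 0 \left(-1\right) + 2 = 0 + 2 = 2$)
$I{\left(r \right)} = - 234 r$ ($I{\left(r \right)} = - 117 \left(r + r\right) = - 117 \cdot 2 r = - 234 r$)
$\left(I{\left(X \right)} - 33268\right) \left(-7519 + n{\left(-182 \right)}\right) = \left(\left(-234\right) \left(-48\right) - 33268\right) \left(-7519 + 2\right) = \left(11232 - 33268\right) \left(-7517\right) = \left(-22036\right) \left(-7517\right) = 165644612$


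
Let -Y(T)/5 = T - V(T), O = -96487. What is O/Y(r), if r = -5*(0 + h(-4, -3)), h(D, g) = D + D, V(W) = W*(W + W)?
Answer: -96487/15800 ≈ -6.1068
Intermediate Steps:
V(W) = 2*W² (V(W) = W*(2*W) = 2*W²)
h(D, g) = 2*D
r = 40 (r = -5*(0 + 2*(-4)) = -5*(0 - 8) = -5*(-8) = 40)
Y(T) = -5*T + 10*T² (Y(T) = -5*(T - 2*T²) = -5*T + 10*T²)
O/Y(r) = -96487*1/(200*(-1 + 2*40)) = -96487*1/(200*(-1 + 80)) = -96487/(5*40*79) = -96487/15800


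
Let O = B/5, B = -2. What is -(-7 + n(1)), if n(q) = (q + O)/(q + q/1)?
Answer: 67/10 ≈ 6.7000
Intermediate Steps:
O = -⅖ (O = -2/5 = -2*⅕ = -⅖ ≈ -0.40000)
n(q) = (-⅖ + q)/(2*q) (n(q) = (q - ⅖)/(q + q/1) = (-⅖ + q)/(q + q*1) = (-⅖ + q)/(q + q) = (-⅖ + q)/((2*q)) = (-⅖ + q)*(1/(2*q)) = (-⅖ + q)/(2*q))
-(-7 + n(1)) = -(-7 + (⅒)*(-2 + 5*1)/1) = -(-7 + (⅒)*1*(-2 + 5)) = -(-7 + (⅒)*1*3) = -(-7 + 3/10) = -1*(-67/10) = 67/10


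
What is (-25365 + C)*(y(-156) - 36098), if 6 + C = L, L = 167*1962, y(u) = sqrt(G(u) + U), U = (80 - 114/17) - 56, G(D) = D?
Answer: -10911811734 + 906849*I*sqrt(4454)/17 ≈ -1.0912e+10 + 3.5601e+6*I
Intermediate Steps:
U = 294/17 (U = (80 - 114*1/17) - 56 = (80 - 114/17) - 56 = 1246/17 - 56 = 294/17 ≈ 17.294)
y(u) = sqrt(294/17 + u) (y(u) = sqrt(u + 294/17) = sqrt(294/17 + u))
L = 327654
C = 327648 (C = -6 + 327654 = 327648)
(-25365 + C)*(y(-156) - 36098) = (-25365 + 327648)*(sqrt(4998 + 289*(-156))/17 - 36098) = 302283*(sqrt(4998 - 45084)/17 - 36098) = 302283*(sqrt(-40086)/17 - 36098) = 302283*((3*I*sqrt(4454))/17 - 36098) = 302283*(3*I*sqrt(4454)/17 - 36098) = 302283*(-36098 + 3*I*sqrt(4454)/17) = -10911811734 + 906849*I*sqrt(4454)/17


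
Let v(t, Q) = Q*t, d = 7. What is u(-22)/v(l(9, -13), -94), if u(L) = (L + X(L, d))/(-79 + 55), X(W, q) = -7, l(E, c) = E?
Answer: -29/20304 ≈ -0.0014283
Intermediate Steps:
u(L) = 7/24 - L/24 (u(L) = (L - 7)/(-79 + 55) = (-7 + L)/(-24) = (-7 + L)*(-1/24) = 7/24 - L/24)
u(-22)/v(l(9, -13), -94) = (7/24 - 1/24*(-22))/((-94*9)) = (7/24 + 11/12)/(-846) = (29/24)*(-1/846) = -29/20304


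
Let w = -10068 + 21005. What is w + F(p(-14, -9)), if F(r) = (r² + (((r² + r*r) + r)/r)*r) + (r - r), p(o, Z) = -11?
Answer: 11289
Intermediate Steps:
w = 10937
F(r) = r + 3*r² (F(r) = (r² + (((r² + r²) + r)/r)*r) + 0 = (r² + ((2*r² + r)/r)*r) + 0 = (r² + ((r + 2*r²)/r)*r) + 0 = (r² + (r + 2*r²)) + 0 = (r + 3*r²) + 0 = r + 3*r²)
w + F(p(-14, -9)) = 10937 - 11*(1 + 3*(-11)) = 10937 - 11*(1 - 33) = 10937 - 11*(-32) = 10937 + 352 = 11289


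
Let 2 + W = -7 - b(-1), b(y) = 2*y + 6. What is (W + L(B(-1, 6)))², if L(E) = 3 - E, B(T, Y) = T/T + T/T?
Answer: 144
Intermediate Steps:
b(y) = 6 + 2*y
B(T, Y) = 2 (B(T, Y) = 1 + 1 = 2)
W = -13 (W = -2 + (-7 - (6 + 2*(-1))) = -2 + (-7 - (6 - 2)) = -2 + (-7 - 1*4) = -2 + (-7 - 4) = -2 - 11 = -13)
(W + L(B(-1, 6)))² = (-13 + (3 - 1*2))² = (-13 + (3 - 2))² = (-13 + 1)² = (-12)² = 144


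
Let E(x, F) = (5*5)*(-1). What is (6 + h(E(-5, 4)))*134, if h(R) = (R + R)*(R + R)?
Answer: 335804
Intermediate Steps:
E(x, F) = -25 (E(x, F) = 25*(-1) = -25)
h(R) = 4*R**2 (h(R) = (2*R)*(2*R) = 4*R**2)
(6 + h(E(-5, 4)))*134 = (6 + 4*(-25)**2)*134 = (6 + 4*625)*134 = (6 + 2500)*134 = 2506*134 = 335804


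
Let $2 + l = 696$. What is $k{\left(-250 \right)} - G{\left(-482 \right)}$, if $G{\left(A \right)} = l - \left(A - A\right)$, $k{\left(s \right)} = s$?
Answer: $-944$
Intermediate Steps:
$l = 694$ ($l = -2 + 696 = 694$)
$G{\left(A \right)} = 694$ ($G{\left(A \right)} = 694 - \left(A - A\right) = 694 - 0 = 694 + 0 = 694$)
$k{\left(-250 \right)} - G{\left(-482 \right)} = -250 - 694 = -944$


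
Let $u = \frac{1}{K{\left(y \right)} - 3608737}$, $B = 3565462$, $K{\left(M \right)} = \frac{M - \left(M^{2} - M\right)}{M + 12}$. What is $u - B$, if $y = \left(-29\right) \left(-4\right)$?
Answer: $- \frac{205874927972606}{57741445} \approx -3.5655 \cdot 10^{6}$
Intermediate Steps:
$y = 116$
$K{\left(M \right)} = \frac{- M^{2} + 2 M}{12 + M}$
$u = - \frac{16}{57741445}$ ($u = \frac{1}{\frac{116 \left(2 - 116\right)}{12 + 116} - 3608737} = \frac{1}{\frac{116 \left(2 - 116\right)}{128} - 3608737} = \frac{1}{116 \cdot \frac{1}{128} \left(-114\right) - 3608737} = \frac{1}{- \frac{1653}{16} - 3608737} = \frac{1}{- \frac{57741445}{16}} = - \frac{16}{57741445} \approx -2.771 \cdot 10^{-7}$)
$u - B = - \frac{16}{57741445} - 3565462 = - \frac{205874927972606}{57741445}$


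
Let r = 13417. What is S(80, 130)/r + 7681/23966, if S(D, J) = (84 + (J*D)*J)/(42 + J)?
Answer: 12532418297/13826728346 ≈ 0.90639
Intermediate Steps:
S(D, J) = (84 + D*J²)/(42 + J) (S(D, J) = (84 + (D*J)*J)/(42 + J) = (84 + D*J²)/(42 + J))
S(80, 130)/r + 7681/23966 = ((84 + 80*130²)/(42 + 130))/13417 + 7681/23966 = ((84 + 80*16900)/172)*(1/13417) + 7681*(1/23966) = ((84 + 1352000)/172)*(1/13417) + 7681/23966 = ((1/172)*1352084)*(1/13417) + 7681/23966 = (338021/43)*(1/13417) + 7681/23966 = 338021/576931 + 7681/23966 = 12532418297/13826728346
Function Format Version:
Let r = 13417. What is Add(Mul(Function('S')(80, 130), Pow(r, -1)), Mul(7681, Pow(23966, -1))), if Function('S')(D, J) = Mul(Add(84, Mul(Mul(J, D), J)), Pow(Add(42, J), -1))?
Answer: Rational(12532418297, 13826728346) ≈ 0.90639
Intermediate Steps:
Function('S')(D, J) = Mul(Pow(Add(42, J), -1), Add(84, Mul(D, Pow(J, 2)))) (Function('S')(D, J) = Mul(Add(84, Mul(Mul(D, J), J)), Pow(Add(42, J), -1)) = Mul(Add(84, Mul(D, Pow(J, 2))), Pow(Add(42, J), -1)) = Mul(Pow(Add(42, J), -1), Add(84, Mul(D, Pow(J, 2)))))
Add(Mul(Function('S')(80, 130), Pow(r, -1)), Mul(7681, Pow(23966, -1))) = Add(Mul(Mul(Pow(Add(42, 130), -1), Add(84, Mul(80, Pow(130, 2)))), Pow(13417, -1)), Mul(7681, Pow(23966, -1))) = Add(Mul(Mul(Pow(172, -1), Add(84, Mul(80, 16900))), Rational(1, 13417)), Mul(7681, Rational(1, 23966))) = Add(Mul(Mul(Rational(1, 172), Add(84, 1352000)), Rational(1, 13417)), Rational(7681, 23966)) = Add(Mul(Mul(Rational(1, 172), 1352084), Rational(1, 13417)), Rational(7681, 23966)) = Add(Mul(Rational(338021, 43), Rational(1, 13417)), Rational(7681, 23966)) = Add(Rational(338021, 576931), Rational(7681, 23966)) = Rational(12532418297, 13826728346)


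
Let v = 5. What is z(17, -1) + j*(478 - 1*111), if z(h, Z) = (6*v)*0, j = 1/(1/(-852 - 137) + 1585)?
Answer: 362963/1567564 ≈ 0.23155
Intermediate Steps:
j = 989/1567564 (j = 1/(1/(-989) + 1585) = 1/(-1/989 + 1585) = 1/(1567564/989) = 989/1567564 ≈ 0.00063092)
z(h, Z) = 0 (z(h, Z) = (6*5)*0 = 30*0 = 0)
z(17, -1) + j*(478 - 1*111) = 0 + 989*(478 - 1*111)/1567564 = 0 + 989*(478 - 111)/1567564 = 0 + (989/1567564)*367 = 0 + 362963/1567564 = 362963/1567564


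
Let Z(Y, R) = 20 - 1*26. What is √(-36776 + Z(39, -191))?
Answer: I*√36782 ≈ 191.79*I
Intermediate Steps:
Z(Y, R) = -6 (Z(Y, R) = 20 - 26 = -6)
√(-36776 + Z(39, -191)) = √(-36776 - 6) = √(-36782) = I*√36782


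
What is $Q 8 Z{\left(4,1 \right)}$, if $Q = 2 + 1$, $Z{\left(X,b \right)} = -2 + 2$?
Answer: $0$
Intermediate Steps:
$Z{\left(X,b \right)} = 0$
$Q = 3$
$Q 8 Z{\left(4,1 \right)} = 3 \cdot 8 \cdot 0 = 24 \cdot 0 = 0$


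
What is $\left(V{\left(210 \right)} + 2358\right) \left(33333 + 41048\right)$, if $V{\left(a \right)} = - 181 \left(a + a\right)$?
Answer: $-5479053222$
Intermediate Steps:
$V{\left(a \right)} = - 362 a$ ($V{\left(a \right)} = - 181 \cdot 2 a = - 362 a$)
$\left(V{\left(210 \right)} + 2358\right) \left(33333 + 41048\right) = \left(\left(-362\right) 210 + 2358\right) \left(33333 + 41048\right) = \left(-76020 + 2358\right) 74381 = \left(-73662\right) 74381 = -5479053222$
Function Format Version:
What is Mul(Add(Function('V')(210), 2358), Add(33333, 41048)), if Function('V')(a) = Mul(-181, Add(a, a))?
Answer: -5479053222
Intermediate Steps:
Function('V')(a) = Mul(-362, a) (Function('V')(a) = Mul(-181, Mul(2, a)) = Mul(-362, a))
Mul(Add(Function('V')(210), 2358), Add(33333, 41048)) = Mul(Add(Mul(-362, 210), 2358), Add(33333, 41048)) = Mul(Add(-76020, 2358), 74381) = Mul(-73662, 74381) = -5479053222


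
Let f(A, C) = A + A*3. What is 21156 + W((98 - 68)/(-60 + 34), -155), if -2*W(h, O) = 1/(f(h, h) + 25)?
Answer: 11212667/530 ≈ 21156.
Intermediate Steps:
f(A, C) = 4*A (f(A, C) = A + 3*A = 4*A)
W(h, O) = -1/(2*(25 + 4*h)) (W(h, O) = -1/(2*(4*h + 25)) = -1/(2*(25 + 4*h)))
21156 + W((98 - 68)/(-60 + 34), -155) = 21156 - 1/(50 + 8*((98 - 68)/(-60 + 34))) = 21156 - 1/(50 + 8*(30/(-26))) = 21156 - 1/(50 + 8*(30*(-1/26))) = 21156 - 1/(50 + 8*(-15/13)) = 21156 - 1/(50 - 120/13) = 21156 - 1/530/13 = 21156 - 1*13/530 = 21156 - 13/530 = 11212667/530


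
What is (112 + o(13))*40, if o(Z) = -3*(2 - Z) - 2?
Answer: 5720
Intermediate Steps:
o(Z) = -8 + 3*Z (o(Z) = (-6 + 3*Z) - 2 = -8 + 3*Z)
(112 + o(13))*40 = (112 + (-8 + 3*13))*40 = (112 + (-8 + 39))*40 = (112 + 31)*40 = 143*40 = 5720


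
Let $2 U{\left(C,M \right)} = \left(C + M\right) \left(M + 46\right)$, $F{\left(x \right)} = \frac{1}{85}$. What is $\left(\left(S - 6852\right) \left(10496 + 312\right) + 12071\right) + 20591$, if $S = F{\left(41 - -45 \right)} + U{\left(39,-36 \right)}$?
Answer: $- \frac{6278228082}{85} \approx -7.3862 \cdot 10^{7}$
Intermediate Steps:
$F{\left(x \right)} = \frac{1}{85}$
$U{\left(C,M \right)} = \frac{\left(46 + M\right) \left(C + M\right)}{2}$ ($U{\left(C,M \right)} = \frac{\left(C + M\right) \left(M + 46\right)}{2} = \frac{\left(C + M\right) \left(46 + M\right)}{2} = \frac{\left(46 + M\right) \left(C + M\right)}{2}$)
$S = \frac{1276}{85}$ ($S = \frac{1}{85} + \left(\frac{\left(-36\right)^{2}}{2} + 23 \cdot 39 + 23 \left(-36\right) + \frac{1}{2} \cdot 39 \left(-36\right)\right) = \frac{1}{85} + \left(\frac{1}{2} \cdot 1296 + 897 - 828 - 702\right) = \frac{1}{85} + \left(648 + 897 - 828 - 702\right) = \frac{1}{85} + 15 = \frac{1276}{85} \approx 15.012$)
$\left(\left(S - 6852\right) \left(10496 + 312\right) + 12071\right) + 20591 = \left(\left(\frac{1276}{85} - 6852\right) \left(10496 + 312\right) + 12071\right) + 20591 = \left(\left(- \frac{581144}{85}\right) 10808 + 12071\right) + 20591 = \left(- \frac{6281004352}{85} + 12071\right) + 20591 = - \frac{6279978317}{85} + 20591 = - \frac{6278228082}{85}$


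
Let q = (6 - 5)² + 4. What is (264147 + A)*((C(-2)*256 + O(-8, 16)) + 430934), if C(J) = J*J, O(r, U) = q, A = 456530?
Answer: 311305798951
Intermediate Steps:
q = 5 (q = 1² + 4 = 1 + 4 = 5)
O(r, U) = 5
C(J) = J²
(264147 + A)*((C(-2)*256 + O(-8, 16)) + 430934) = (264147 + 456530)*(((-2)²*256 + 5) + 430934) = 720677*((4*256 + 5) + 430934) = 720677*((1024 + 5) + 430934) = 720677*(1029 + 430934) = 720677*431963 = 311305798951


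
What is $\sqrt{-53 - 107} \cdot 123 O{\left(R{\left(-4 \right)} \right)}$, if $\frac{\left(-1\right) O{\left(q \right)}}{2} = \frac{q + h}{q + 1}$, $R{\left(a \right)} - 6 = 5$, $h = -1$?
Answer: $- 820 i \sqrt{10} \approx - 2593.1 i$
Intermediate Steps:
$R{\left(a \right)} = 11$ ($R{\left(a \right)} = 6 + 5 = 11$)
$O{\left(q \right)} = - \frac{2 \left(-1 + q\right)}{1 + q}$ ($O{\left(q \right)} = - 2 \frac{q - 1}{q + 1} = - 2 \frac{-1 + q}{1 + q} = - \frac{2 \left(-1 + q\right)}{1 + q}$)
$\sqrt{-53 - 107} \cdot 123 O{\left(R{\left(-4 \right)} \right)} = \sqrt{-53 - 107} \cdot 123 \frac{2 \left(1 - 11\right)}{1 + 11} = \sqrt{-160} \cdot 123 \frac{2 \left(1 - 11\right)}{12} = 4 i \sqrt{10} \cdot 123 \cdot 2 \cdot \frac{1}{12} \left(-10\right) = 492 i \sqrt{10} \left(- \frac{5}{3}\right) = - 820 i \sqrt{10}$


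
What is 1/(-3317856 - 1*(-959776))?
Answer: -1/2358080 ≈ -4.2407e-7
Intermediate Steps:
1/(-3317856 - 1*(-959776)) = 1/(-3317856 + 959776) = 1/(-2358080) = -1/2358080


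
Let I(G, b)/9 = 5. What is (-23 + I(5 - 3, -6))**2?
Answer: 484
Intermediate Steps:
I(G, b) = 45 (I(G, b) = 9*5 = 45)
(-23 + I(5 - 3, -6))**2 = (-23 + 45)**2 = 22**2 = 484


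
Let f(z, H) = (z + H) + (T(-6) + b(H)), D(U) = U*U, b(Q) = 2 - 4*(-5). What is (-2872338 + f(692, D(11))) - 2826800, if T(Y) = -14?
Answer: -5698317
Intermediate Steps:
b(Q) = 22 (b(Q) = 2 + 20 = 22)
D(U) = U**2
f(z, H) = 8 + H + z (f(z, H) = (z + H) + (-14 + 22) = (H + z) + 8 = 8 + H + z)
(-2872338 + f(692, D(11))) - 2826800 = (-2872338 + (8 + 11**2 + 692)) - 2826800 = (-2872338 + (8 + 121 + 692)) - 2826800 = (-2872338 + 821) - 2826800 = -2871517 - 2826800 = -5698317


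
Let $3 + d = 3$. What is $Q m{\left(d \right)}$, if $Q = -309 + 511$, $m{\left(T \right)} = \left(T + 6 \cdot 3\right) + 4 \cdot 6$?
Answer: $8484$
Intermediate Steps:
$d = 0$ ($d = -3 + 3 = 0$)
$m{\left(T \right)} = 42 + T$ ($m{\left(T \right)} = \left(T + 18\right) + 24 = \left(18 + T\right) + 24 = 42 + T$)
$Q = 202$
$Q m{\left(d \right)} = 202 \left(42 + 0\right) = 202 \cdot 42 = 8484$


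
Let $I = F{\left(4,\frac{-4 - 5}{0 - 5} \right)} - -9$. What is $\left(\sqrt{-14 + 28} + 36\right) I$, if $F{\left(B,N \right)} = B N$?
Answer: $\frac{2916}{5} + \frac{81 \sqrt{14}}{5} \approx 643.81$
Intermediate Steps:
$I = \frac{81}{5}$ ($I = 4 \frac{-4 - 5}{0 - 5} - -9 = 4 \left(- \frac{9}{-5}\right) + 9 = 4 \left(\left(-9\right) \left(- \frac{1}{5}\right)\right) + 9 = 4 \cdot \frac{9}{5} + 9 = \frac{36}{5} + 9 = \frac{81}{5} \approx 16.2$)
$\left(\sqrt{-14 + 28} + 36\right) I = \left(\sqrt{-14 + 28} + 36\right) \frac{81}{5} = \left(\sqrt{14} + 36\right) \frac{81}{5} = \left(36 + \sqrt{14}\right) \frac{81}{5} = \frac{2916}{5} + \frac{81 \sqrt{14}}{5}$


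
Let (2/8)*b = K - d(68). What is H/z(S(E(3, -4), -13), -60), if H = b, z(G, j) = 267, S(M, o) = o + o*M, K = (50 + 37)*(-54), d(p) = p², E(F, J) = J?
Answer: -37288/267 ≈ -139.66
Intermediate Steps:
K = -4698 (K = 87*(-54) = -4698)
S(M, o) = o + M*o
b = -37288 (b = 4*(-4698 - 1*68²) = 4*(-4698 - 1*4624) = 4*(-4698 - 4624) = 4*(-9322) = -37288)
H = -37288
H/z(S(E(3, -4), -13), -60) = -37288/267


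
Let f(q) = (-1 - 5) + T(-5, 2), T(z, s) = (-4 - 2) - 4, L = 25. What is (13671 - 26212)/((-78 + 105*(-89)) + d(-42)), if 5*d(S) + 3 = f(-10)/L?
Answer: 1567625/1177966 ≈ 1.3308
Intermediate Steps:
T(z, s) = -10 (T(z, s) = -6 - 4 = -10)
f(q) = -16 (f(q) = (-1 - 5) - 10 = -6 - 10 = -16)
d(S) = -91/125 (d(S) = -⅗ + (-16/25)/5 = -⅗ + (-16*1/25)/5 = -⅗ + (⅕)*(-16/25) = -⅗ - 16/125 = -91/125)
(13671 - 26212)/((-78 + 105*(-89)) + d(-42)) = (13671 - 26212)/((-78 + 105*(-89)) - 91/125) = -12541/((-78 - 9345) - 91/125) = -12541/(-9423 - 91/125) = -12541/(-1177966/125) = -12541*(-125/1177966) = 1567625/1177966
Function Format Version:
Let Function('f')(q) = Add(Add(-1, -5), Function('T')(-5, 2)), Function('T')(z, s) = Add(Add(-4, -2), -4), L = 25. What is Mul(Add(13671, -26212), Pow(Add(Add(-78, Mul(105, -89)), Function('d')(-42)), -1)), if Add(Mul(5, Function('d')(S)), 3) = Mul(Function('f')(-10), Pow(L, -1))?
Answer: Rational(1567625, 1177966) ≈ 1.3308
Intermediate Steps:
Function('T')(z, s) = -10 (Function('T')(z, s) = Add(-6, -4) = -10)
Function('f')(q) = -16 (Function('f')(q) = Add(Add(-1, -5), -10) = Add(-6, -10) = -16)
Function('d')(S) = Rational(-91, 125) (Function('d')(S) = Add(Rational(-3, 5), Mul(Rational(1, 5), Mul(-16, Pow(25, -1)))) = Add(Rational(-3, 5), Mul(Rational(1, 5), Mul(-16, Rational(1, 25)))) = Add(Rational(-3, 5), Mul(Rational(1, 5), Rational(-16, 25))) = Add(Rational(-3, 5), Rational(-16, 125)) = Rational(-91, 125))
Mul(Add(13671, -26212), Pow(Add(Add(-78, Mul(105, -89)), Function('d')(-42)), -1)) = Mul(Add(13671, -26212), Pow(Add(Add(-78, Mul(105, -89)), Rational(-91, 125)), -1)) = Mul(-12541, Pow(Add(Add(-78, -9345), Rational(-91, 125)), -1)) = Mul(-12541, Pow(Add(-9423, Rational(-91, 125)), -1)) = Mul(-12541, Pow(Rational(-1177966, 125), -1)) = Mul(-12541, Rational(-125, 1177966)) = Rational(1567625, 1177966)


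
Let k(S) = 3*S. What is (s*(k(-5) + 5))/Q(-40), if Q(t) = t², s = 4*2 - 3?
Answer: -1/32 ≈ -0.031250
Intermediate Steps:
s = 5 (s = 8 - 3 = 5)
(s*(k(-5) + 5))/Q(-40) = (5*(3*(-5) + 5))/((-40)²) = (5*(-15 + 5))/1600 = (5*(-10))*(1/1600) = -50*1/1600 = -1/32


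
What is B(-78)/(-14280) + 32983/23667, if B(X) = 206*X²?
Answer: -173755646/2011695 ≈ -86.373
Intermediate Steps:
B(-78)/(-14280) + 32983/23667 = (206*(-78)²)/(-14280) + 32983/23667 = (206*6084)*(-1/14280) + 32983*(1/23667) = 1253304*(-1/14280) + 32983/23667 = -52221/595 + 32983/23667 = -173755646/2011695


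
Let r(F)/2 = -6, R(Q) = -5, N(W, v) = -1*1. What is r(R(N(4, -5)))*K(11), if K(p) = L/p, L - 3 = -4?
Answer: 12/11 ≈ 1.0909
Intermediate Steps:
L = -1 (L = 3 - 4 = -1)
N(W, v) = -1
r(F) = -12 (r(F) = 2*(-6) = -12)
K(p) = -1/p
r(R(N(4, -5)))*K(11) = -(-12)/11 = -12*(-1/11) = 12/11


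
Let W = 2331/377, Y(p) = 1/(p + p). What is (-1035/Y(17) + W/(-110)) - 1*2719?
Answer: -1572088561/41470 ≈ -37909.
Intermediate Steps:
Y(p) = 1/(2*p)
W = 2331/377 (W = 2331*(1/377) = 2331/377 ≈ 6.1830)
(-1035/Y(17) + W/(-110)) - 1*2719 = (-1035/((½)/17) + (2331/377)/(-110)) - 1*2719 = (-1035/((½)*(1/17)) + (2331/377)*(-1/110)) - 2719 = (-1035/1/34 - 2331/41470) - 2719 = (-1035*34 - 2331/41470) - 2719 = (-35190 - 2331/41470) - 2719 = -1459331631/41470 - 2719 = -1572088561/41470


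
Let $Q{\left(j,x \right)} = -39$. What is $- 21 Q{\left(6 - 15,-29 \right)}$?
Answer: $819$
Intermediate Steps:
$- 21 Q{\left(6 - 15,-29 \right)} = \left(-21\right) \left(-39\right) = 819$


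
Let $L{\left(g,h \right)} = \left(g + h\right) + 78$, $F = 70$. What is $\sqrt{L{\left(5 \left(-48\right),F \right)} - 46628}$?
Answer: $8 i \sqrt{730} \approx 216.15 i$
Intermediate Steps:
$L{\left(g,h \right)} = 78 + g + h$
$\sqrt{L{\left(5 \left(-48\right),F \right)} - 46628} = \sqrt{\left(78 + 5 \left(-48\right) + 70\right) - 46628} = \sqrt{\left(78 - 240 + 70\right) - 46628} = \sqrt{-92 - 46628} = \sqrt{-46720} = 8 i \sqrt{730}$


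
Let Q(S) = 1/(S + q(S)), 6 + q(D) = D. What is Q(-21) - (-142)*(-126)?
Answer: -858817/48 ≈ -17892.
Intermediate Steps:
q(D) = -6 + D
Q(S) = 1/(-6 + 2*S) (Q(S) = 1/(S + (-6 + S)) = 1/(-6 + 2*S))
Q(-21) - (-142)*(-126) = 1/(2*(-3 - 21)) - (-142)*(-126) = (1/2)/(-24) - 1*17892 = (1/2)*(-1/24) - 17892 = -1/48 - 17892 = -858817/48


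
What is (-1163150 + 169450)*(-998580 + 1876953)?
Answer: -872839250100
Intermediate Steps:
(-1163150 + 169450)*(-998580 + 1876953) = -993700*878373 = -872839250100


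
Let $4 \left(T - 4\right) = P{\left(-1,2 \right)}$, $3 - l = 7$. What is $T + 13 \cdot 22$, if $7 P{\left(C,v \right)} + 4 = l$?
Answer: $\frac{2028}{7} \approx 289.71$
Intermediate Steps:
$l = -4$ ($l = 3 - 7 = -4$)
$P{\left(C,v \right)} = - \frac{8}{7}$ ($P{\left(C,v \right)} = - \frac{4}{7} + \frac{1}{7} \left(-4\right) = - \frac{4}{7} - \frac{4}{7} = - \frac{8}{7}$)
$T = \frac{26}{7}$ ($T = 4 + \frac{1}{4} \left(- \frac{8}{7}\right) = 4 - \frac{2}{7} = \frac{26}{7} \approx 3.7143$)
$T + 13 \cdot 22 = \frac{26}{7} + 13 \cdot 22 = \frac{26}{7} + 286 = \frac{2028}{7}$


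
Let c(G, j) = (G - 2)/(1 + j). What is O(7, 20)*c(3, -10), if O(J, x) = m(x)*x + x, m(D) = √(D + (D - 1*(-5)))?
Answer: -20/9 - 20*√5/3 ≈ -17.129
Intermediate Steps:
m(D) = √(5 + 2*D) (m(D) = √(D + (D + 5)) = √(D + (5 + D)) = √(5 + 2*D))
c(G, j) = (-2 + G)/(1 + j)
O(J, x) = x + x*√(5 + 2*x) (O(J, x) = √(5 + 2*x)*x + x = x*√(5 + 2*x) + x = x + x*√(5 + 2*x))
O(7, 20)*c(3, -10) = (20*(1 + √(5 + 2*20)))*((-2 + 3)/(1 - 10)) = (20*(1 + √(5 + 40)))*(1/(-9)) = (20*(1 + √45))*(-⅑*1) = (20*(1 + 3*√5))*(-⅑) = (20 + 60*√5)*(-⅑) = -20/9 - 20*√5/3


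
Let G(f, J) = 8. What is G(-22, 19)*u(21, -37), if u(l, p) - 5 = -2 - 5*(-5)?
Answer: 224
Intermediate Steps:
u(l, p) = 28 (u(l, p) = 5 + (-2 - 5*(-5)) = 5 + (-2 + 25) = 5 + 23 = 28)
G(-22, 19)*u(21, -37) = 8*28 = 224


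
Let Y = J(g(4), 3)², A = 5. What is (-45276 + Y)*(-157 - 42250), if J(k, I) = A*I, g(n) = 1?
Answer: 1910477757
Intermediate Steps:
J(k, I) = 5*I
Y = 225 (Y = (5*3)² = 15² = 225)
(-45276 + Y)*(-157 - 42250) = (-45276 + 225)*(-157 - 42250) = -45051*(-42407) = 1910477757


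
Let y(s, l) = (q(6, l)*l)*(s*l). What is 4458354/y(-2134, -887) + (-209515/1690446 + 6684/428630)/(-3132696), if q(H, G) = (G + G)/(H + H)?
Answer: 15209094036255919223953873/845098638732391262760386501040 ≈ 1.7997e-5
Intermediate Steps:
q(H, G) = G/H (q(H, G) = (2*G)/((2*H)) = (2*G)*(1/(2*H)) = G/H)
y(s, l) = s*l³/6 (y(s, l) = ((l/6)*l)*(s*l) = ((l*(⅙))*l)*(l*s) = ((l/6)*l)*(l*s) = (l²/6)*(l*s) = s*l³/6)
4458354/y(-2134, -887) + (-209515/1690446 + 6684/428630)/(-3132696) = 4458354/(((⅙)*(-2134)*(-887)³)) + (-209515/1690446 + 6684/428630)/(-3132696) = 4458354/(((⅙)*(-2134)*(-697864103))) + (-209515*1/1690446 + 6684*(1/428630))*(-1/3132696) = 4458354/(744620997901/3) + (-209515/1690446 + 3342/214315)*(-1/3132696) = 4458354*(3/744620997901) - 39252736693/362287934490*(-1/3132696) = 13375062/744620997901 + 39252736693/1134937963225085040 = 15209094036255919223953873/845098638732391262760386501040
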